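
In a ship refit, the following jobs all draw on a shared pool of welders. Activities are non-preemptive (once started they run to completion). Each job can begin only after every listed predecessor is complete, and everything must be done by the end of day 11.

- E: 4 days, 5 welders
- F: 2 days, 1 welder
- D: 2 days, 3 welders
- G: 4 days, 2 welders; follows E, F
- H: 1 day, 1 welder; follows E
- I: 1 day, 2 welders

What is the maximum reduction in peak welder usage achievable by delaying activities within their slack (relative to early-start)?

6

Early-start peak: d1:11  d2:9  d3:5  d4:5  d5:3  d6:2  d7:2  d8:2  d9:0  d10:0  d11:0 ⇒ 11.
Leveled (E@1, F@5, D@5, G@7, H@5, I@7): d1:5  d2:5  d3:5  d4:5  d5:5  d6:4  d7:4  d8:2  d9:2  d10:2  d11:0 ⇒ 5.
Reduction 11 − 5 = 6.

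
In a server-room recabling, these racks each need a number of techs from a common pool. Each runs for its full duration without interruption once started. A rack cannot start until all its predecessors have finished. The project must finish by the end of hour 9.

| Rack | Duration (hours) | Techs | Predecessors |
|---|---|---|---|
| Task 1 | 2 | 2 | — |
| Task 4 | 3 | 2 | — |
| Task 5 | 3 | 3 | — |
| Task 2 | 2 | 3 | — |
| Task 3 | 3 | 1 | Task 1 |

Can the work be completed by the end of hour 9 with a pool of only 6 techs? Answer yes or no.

Schedule Task 1@1, Task 4@1, Task 5@4, Task 2@7, Task 3@3: h1:4  h2:4  h3:3  h4:4  h5:4  h6:3  h7:3  h8:3  h9:0 — peak 4 ≤ 6.

yes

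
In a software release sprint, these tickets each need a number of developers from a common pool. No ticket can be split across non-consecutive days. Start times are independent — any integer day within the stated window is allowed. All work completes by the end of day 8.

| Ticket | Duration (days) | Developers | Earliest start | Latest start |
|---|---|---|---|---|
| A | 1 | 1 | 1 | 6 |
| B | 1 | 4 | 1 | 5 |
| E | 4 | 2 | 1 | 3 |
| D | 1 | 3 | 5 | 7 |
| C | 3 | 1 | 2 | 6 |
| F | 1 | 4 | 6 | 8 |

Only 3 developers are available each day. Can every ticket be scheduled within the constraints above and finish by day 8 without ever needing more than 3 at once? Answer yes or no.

no

The minimum achievable peak is 4; 3 < 4, so no feasible schedule stays within the cap.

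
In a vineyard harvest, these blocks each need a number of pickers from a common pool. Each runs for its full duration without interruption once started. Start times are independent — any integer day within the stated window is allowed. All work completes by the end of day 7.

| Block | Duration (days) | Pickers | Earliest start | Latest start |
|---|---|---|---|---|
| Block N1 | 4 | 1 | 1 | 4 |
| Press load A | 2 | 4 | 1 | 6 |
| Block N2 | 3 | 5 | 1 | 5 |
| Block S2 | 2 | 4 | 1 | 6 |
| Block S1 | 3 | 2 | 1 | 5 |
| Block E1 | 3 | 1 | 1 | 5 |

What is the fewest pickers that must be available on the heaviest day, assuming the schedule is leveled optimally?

7

Early-start (Block N1@1, Press load A@1, Block N2@1, Block S2@1, Block S1@1, Block E1@1) gives peak 17: d1:17  d2:17  d3:9  d4:1  d5:0  d6:0  d7:0.
Shift Block N2→3, Block S2→6, Block S1→5.
Schedule Block N1@1, Press load A@1, Block N2@3, Block S2@6, Block S1@5, Block E1@1: d1:6  d2:6  d3:7  d4:6  d5:7  d6:6  d7:6 — peak 7.
Total picker-days = 44 over 7 days ⇒ peak ≥ ⌈44/7⌉ = 7, so 7 is optimal.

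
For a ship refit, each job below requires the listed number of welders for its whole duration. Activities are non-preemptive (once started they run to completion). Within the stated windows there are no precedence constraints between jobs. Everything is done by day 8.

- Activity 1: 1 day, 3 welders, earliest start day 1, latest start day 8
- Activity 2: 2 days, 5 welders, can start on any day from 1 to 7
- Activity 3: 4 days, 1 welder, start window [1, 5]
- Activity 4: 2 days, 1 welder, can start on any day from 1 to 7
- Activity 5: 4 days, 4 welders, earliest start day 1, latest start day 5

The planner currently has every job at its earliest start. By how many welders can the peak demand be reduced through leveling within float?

Early-start peak: d1:14  d2:11  d3:5  d4:5  d5:0  d6:0  d7:0  d8:0 ⇒ 14.
Leveled (Activity 1@1, Activity 2@3, Activity 3@5, Activity 4@1, Activity 5@5): d1:4  d2:1  d3:5  d4:5  d5:5  d6:5  d7:5  d8:5 ⇒ 5.
Reduction 14 − 5 = 9.

9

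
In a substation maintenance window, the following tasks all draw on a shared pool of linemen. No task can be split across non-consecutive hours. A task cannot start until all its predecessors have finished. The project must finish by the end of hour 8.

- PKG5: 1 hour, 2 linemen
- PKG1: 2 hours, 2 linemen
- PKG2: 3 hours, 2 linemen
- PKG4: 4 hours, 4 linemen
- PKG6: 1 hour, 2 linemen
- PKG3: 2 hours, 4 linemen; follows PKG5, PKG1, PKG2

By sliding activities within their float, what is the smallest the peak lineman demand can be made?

6

Early-start (PKG5@1, PKG1@1, PKG2@1, PKG4@1, PKG6@1, PKG3@4) gives peak 12: h1:12  h2:8  h3:6  h4:8  h5:4  h6:0  h7:0  h8:0.
Shift PKG4→3, PKG6→2, PKG3→7.
Schedule PKG5@1, PKG1@1, PKG2@1, PKG4@3, PKG6@2, PKG3@7: h1:6  h2:6  h3:6  h4:4  h5:4  h6:4  h7:4  h8:4 — peak 6.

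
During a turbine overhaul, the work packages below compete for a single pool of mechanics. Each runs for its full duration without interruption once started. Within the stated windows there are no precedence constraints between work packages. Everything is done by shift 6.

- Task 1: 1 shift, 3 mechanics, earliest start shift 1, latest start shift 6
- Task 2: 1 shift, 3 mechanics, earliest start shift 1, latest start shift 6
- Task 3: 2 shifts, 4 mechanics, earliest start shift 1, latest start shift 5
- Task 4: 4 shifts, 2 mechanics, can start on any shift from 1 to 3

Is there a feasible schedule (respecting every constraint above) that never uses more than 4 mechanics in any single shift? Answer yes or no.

no

The minimum achievable peak is 5; 4 < 5, so no feasible schedule stays within the cap.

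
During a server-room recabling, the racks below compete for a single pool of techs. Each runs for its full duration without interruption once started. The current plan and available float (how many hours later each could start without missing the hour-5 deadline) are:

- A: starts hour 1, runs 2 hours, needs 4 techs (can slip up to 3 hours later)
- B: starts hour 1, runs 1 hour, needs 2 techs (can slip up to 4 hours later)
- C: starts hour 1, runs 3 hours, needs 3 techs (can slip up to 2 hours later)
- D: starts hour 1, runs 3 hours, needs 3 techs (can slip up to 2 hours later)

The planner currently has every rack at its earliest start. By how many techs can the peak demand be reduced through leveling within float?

Early-start peak: h1:12  h2:10  h3:6  h4:0  h5:0 ⇒ 12.
Leveled (A@1, B@1, C@3, D@3): h1:6  h2:4  h3:6  h4:6  h5:6 ⇒ 6.
Reduction 12 − 6 = 6.

6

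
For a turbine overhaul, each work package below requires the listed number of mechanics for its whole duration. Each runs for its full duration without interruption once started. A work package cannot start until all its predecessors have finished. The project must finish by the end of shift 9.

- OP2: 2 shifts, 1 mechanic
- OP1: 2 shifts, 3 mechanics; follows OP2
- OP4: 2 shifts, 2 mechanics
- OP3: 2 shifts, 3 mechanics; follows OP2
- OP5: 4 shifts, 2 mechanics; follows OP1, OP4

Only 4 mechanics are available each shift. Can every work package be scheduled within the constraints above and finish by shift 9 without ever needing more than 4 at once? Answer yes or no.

no

The minimum achievable peak is 5; 4 < 5, so no feasible schedule stays within the cap.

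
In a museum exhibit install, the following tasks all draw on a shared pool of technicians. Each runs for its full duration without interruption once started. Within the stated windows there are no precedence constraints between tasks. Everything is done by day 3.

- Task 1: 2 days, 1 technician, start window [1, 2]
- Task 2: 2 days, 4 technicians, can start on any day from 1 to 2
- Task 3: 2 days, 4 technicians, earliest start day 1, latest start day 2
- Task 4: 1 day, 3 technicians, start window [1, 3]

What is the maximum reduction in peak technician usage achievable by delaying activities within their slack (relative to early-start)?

3

Early-start peak: d1:12  d2:9  d3:0 ⇒ 12.
Leveled (Task 1@1, Task 2@1, Task 3@1, Task 4@3): d1:9  d2:9  d3:3 ⇒ 9.
Reduction 12 − 9 = 3.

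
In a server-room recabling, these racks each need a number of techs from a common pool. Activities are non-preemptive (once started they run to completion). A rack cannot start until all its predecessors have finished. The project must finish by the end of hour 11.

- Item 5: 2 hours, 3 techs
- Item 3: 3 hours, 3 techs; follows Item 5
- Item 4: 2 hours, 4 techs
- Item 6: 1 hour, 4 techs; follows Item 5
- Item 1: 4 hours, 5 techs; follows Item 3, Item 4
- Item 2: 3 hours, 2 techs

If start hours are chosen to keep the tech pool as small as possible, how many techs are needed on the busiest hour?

7

Early-start (Item 5@1, Item 3@3, Item 4@1, Item 6@3, Item 1@6, Item 2@1) gives peak 9: h1:9  h2:9  h3:9  h4:3  h5:3  h6:5  h7:5  h8:5  h9:5  h10:0  h11:0.
Shift Item 2→4.
Schedule Item 5@1, Item 3@3, Item 4@1, Item 6@3, Item 1@6, Item 2@4: h1:7  h2:7  h3:7  h4:5  h5:5  h6:7  h7:5  h8:5  h9:5  h10:0  h11:0 — peak 7.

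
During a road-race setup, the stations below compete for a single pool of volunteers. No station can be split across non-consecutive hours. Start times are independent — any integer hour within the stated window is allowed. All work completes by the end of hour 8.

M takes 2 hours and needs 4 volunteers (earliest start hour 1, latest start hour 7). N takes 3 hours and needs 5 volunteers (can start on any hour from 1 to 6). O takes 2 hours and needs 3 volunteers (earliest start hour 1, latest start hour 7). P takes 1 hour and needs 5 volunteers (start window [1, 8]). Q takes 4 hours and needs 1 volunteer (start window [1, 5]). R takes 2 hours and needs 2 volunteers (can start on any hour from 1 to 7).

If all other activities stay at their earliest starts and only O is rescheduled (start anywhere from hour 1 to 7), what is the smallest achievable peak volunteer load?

O@1: h1:20  h2:15  h3:6  h4:1  h5:0  h6:0  h7:0  h8:0 → peak 20
O@2: h1:17  h2:15  h3:9  h4:1  h5:0  h6:0  h7:0  h8:0 → peak 17
O@3: h1:17  h2:12  h3:9  h4:4  h5:0  h6:0  h7:0  h8:0 → peak 17
O@4: h1:17  h2:12  h3:6  h4:4  h5:3  h6:0  h7:0  h8:0 → peak 17
O@5: h1:17  h2:12  h3:6  h4:1  h5:3  h6:3  h7:0  h8:0 → peak 17
O@6: h1:17  h2:12  h3:6  h4:1  h5:0  h6:3  h7:3  h8:0 → peak 17
O@7: h1:17  h2:12  h3:6  h4:1  h5:0  h6:0  h7:3  h8:3 → peak 17
Best is O@2, peak 17.

17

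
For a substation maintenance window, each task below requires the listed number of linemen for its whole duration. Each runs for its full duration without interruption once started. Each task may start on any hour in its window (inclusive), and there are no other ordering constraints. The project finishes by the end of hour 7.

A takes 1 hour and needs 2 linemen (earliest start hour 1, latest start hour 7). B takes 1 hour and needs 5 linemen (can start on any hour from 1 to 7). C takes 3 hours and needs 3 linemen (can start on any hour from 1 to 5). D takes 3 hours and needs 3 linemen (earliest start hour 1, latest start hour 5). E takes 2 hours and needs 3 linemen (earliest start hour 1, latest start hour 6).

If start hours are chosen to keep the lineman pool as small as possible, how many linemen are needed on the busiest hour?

Early-start (A@1, B@1, C@1, D@1, E@1) gives peak 16: h1:16  h2:9  h3:6  h4:0  h5:0  h6:0  h7:0.
Shift B→2, C→3, D→3, E→6.
Schedule A@1, B@2, C@3, D@3, E@6: h1:2  h2:5  h3:6  h4:6  h5:6  h6:3  h7:3 — peak 6.

6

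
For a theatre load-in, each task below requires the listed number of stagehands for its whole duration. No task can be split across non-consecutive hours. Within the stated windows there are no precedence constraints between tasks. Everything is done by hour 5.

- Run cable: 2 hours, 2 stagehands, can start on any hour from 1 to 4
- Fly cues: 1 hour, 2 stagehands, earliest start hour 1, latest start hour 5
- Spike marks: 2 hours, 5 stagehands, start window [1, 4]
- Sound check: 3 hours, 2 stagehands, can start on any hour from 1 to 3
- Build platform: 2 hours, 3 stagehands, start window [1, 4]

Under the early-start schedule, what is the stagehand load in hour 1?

At early start, hour 1 has: Run cable, Fly cues, Spike marks, Sound check, Build platform.
Demand: 2 + 2 + 5 + 2 + 3 = 14.

14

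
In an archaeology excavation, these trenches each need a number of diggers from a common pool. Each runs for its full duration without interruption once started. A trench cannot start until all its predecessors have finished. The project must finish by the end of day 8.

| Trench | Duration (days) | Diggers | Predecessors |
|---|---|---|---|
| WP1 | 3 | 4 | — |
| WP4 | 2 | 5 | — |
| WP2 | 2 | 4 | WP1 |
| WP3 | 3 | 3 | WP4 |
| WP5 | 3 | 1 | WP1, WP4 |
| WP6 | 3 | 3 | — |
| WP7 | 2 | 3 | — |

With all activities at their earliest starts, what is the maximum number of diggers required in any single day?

Early-start schedule: WP1@1, WP4@1, WP2@4, WP3@3, WP5@4, WP6@1, WP7@1.
Load per day: day 1: 15, day 2: 15, day 3: 10, day 4: 8, day 5: 8, day 6: 1, day 7: 0, day 8: 0.
Peak is 15.

15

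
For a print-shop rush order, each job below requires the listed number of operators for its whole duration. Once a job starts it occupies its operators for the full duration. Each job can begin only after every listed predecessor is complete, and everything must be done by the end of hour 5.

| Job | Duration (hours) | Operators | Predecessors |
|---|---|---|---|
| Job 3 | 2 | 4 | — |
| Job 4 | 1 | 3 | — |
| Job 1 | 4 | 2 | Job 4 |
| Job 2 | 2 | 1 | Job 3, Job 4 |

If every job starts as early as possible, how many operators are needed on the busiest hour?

Early-start schedule: Job 3@1, Job 4@1, Job 1@2, Job 2@3.
Load per hour: hour 1: 7, hour 2: 6, hour 3: 3, hour 4: 3, hour 5: 2.
Peak is 7.

7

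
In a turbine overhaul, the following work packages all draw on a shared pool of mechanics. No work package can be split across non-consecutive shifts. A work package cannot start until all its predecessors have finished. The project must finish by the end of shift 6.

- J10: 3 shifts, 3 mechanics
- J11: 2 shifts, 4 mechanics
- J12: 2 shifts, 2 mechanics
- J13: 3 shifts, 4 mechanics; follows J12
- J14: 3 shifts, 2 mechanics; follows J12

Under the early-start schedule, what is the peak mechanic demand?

Early-start schedule: J10@1, J11@1, J12@1, J13@3, J14@3.
Load per shift: shift 1: 9, shift 2: 9, shift 3: 9, shift 4: 6, shift 5: 6, shift 6: 0.
Peak is 9.

9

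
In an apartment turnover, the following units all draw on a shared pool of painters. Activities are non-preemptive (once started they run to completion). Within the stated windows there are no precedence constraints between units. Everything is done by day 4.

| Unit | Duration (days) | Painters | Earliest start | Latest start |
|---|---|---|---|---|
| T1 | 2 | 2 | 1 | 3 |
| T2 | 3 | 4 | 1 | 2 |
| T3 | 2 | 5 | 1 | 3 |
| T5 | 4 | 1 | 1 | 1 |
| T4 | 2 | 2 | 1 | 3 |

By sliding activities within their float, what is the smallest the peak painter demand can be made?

10

Early-start (T1@1, T2@1, T3@1, T5@1, T4@1) gives peak 14: d1:14  d2:14  d3:5  d4:1.
Shift T3→3.
Schedule T1@1, T2@1, T3@3, T5@1, T4@1: d1:9  d2:9  d3:10  d4:6 — peak 10.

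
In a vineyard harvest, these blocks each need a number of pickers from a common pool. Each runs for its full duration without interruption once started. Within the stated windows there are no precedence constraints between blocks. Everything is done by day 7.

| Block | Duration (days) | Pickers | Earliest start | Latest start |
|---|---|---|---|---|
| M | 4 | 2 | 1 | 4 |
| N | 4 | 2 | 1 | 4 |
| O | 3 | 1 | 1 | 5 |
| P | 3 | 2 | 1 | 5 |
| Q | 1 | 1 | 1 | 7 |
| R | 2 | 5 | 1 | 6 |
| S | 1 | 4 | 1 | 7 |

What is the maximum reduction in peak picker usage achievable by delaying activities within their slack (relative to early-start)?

11

Early-start peak: d1:17  d2:12  d3:7  d4:4  d5:0  d6:0  d7:0 ⇒ 17.
Leveled (M@1, N@1, O@4, P@1, Q@4, R@5, S@7): d1:6  d2:6  d3:6  d4:6  d5:6  d6:6  d7:4 ⇒ 6.
Reduction 17 − 6 = 11.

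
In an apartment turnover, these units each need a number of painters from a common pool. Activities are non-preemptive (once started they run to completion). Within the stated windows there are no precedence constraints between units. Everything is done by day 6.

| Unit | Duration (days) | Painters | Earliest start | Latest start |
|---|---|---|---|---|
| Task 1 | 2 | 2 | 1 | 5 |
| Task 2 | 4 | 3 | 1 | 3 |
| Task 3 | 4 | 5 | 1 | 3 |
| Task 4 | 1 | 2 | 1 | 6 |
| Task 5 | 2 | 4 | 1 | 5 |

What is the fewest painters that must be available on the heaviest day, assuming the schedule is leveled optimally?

Early-start (Task 1@1, Task 2@1, Task 3@1, Task 4@1, Task 5@1) gives peak 16: d1:16  d2:14  d3:8  d4:8  d5:0  d6:0.
Shift Task 2→3, Task 3→3.
Schedule Task 1@1, Task 2@3, Task 3@3, Task 4@1, Task 5@1: d1:8  d2:6  d3:8  d4:8  d5:8  d6:8 — peak 8.
Total painter-days = 46 over 6 days ⇒ peak ≥ ⌈46/6⌉ = 8, so 8 is optimal.

8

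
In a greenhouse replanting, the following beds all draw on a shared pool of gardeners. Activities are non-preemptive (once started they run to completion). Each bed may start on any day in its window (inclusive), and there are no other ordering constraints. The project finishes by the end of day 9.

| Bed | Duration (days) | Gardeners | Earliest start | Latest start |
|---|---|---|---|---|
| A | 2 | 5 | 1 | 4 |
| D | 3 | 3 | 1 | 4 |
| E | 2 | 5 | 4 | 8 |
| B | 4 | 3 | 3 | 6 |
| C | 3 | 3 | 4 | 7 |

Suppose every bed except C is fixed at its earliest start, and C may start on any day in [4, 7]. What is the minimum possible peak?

8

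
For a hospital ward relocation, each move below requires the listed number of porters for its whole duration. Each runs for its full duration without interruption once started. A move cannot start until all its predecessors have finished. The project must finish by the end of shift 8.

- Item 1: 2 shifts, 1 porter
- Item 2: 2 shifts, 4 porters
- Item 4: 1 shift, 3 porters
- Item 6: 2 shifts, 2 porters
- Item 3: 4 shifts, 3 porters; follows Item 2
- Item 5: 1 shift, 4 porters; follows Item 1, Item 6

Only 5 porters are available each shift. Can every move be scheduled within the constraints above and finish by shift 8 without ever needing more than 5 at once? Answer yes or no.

yes

Schedule Item 1@1, Item 2@1, Item 4@3, Item 6@3, Item 3@4, Item 5@8: s1:5  s2:5  s3:5  s4:5  s5:3  s6:3  s7:3  s8:4 — peak 5 ≤ 5.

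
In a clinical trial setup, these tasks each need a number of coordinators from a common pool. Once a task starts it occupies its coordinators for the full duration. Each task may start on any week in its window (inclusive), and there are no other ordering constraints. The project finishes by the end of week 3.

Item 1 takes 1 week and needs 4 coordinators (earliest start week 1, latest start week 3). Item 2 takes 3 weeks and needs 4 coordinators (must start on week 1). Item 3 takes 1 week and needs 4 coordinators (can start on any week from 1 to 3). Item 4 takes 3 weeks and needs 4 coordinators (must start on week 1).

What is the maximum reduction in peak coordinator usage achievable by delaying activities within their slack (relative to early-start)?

4

Early-start peak: w1:16  w2:8  w3:8 ⇒ 16.
Leveled (Item 1@1, Item 2@1, Item 3@2, Item 4@1): w1:12  w2:12  w3:8 ⇒ 12.
Reduction 16 − 12 = 4.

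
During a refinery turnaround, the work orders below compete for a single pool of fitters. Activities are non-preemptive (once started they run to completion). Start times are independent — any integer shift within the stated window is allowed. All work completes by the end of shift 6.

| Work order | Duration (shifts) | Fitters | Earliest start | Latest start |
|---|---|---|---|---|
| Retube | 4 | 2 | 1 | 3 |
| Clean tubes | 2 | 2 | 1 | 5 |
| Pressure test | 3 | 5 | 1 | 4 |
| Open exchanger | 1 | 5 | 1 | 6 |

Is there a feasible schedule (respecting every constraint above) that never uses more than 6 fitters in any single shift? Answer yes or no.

no

The minimum achievable peak is 7; 6 < 7, so no feasible schedule stays within the cap.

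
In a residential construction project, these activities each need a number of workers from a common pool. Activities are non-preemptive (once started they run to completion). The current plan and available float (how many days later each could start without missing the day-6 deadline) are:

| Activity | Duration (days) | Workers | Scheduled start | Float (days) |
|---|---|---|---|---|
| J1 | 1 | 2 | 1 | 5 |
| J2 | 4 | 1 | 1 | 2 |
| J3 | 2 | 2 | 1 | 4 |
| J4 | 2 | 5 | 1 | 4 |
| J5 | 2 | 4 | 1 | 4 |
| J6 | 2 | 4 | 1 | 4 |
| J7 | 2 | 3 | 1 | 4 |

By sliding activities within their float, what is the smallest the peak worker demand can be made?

Early-start (J1@1, J2@1, J3@1, J4@1, J5@1, J6@1, J7@1) gives peak 21: d1:21  d2:19  d3:1  d4:1  d5:0  d6:0.
Shift J4→3, J5→5, J6→5.
Schedule J1@1, J2@1, J3@1, J4@3, J5@5, J6@5, J7@1: d1:8  d2:6  d3:6  d4:6  d5:8  d6:8 — peak 8.

8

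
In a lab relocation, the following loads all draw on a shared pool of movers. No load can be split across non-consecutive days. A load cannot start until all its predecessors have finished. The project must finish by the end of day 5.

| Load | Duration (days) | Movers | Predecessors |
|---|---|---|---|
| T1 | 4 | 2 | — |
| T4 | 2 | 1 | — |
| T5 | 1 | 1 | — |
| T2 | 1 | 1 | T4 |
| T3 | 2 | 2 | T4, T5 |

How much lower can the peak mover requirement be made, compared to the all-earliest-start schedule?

Early-start peak: d1:4  d2:3  d3:5  d4:4  d5:0 ⇒ 5.
Leveled (T1@1, T4@1, T5@1, T2@3, T3@4): d1:4  d2:3  d3:3  d4:4  d5:2 ⇒ 4.
Reduction 5 − 4 = 1.

1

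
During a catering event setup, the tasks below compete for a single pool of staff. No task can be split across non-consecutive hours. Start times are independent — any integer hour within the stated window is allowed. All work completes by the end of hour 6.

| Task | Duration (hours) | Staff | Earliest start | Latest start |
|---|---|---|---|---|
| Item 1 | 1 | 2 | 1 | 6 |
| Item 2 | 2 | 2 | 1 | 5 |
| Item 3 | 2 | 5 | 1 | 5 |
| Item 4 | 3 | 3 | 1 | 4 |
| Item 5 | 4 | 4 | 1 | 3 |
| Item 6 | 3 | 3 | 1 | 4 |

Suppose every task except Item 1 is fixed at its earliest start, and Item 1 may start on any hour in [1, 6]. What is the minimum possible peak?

17

Item 1@1: h1:19  h2:17  h3:10  h4:4  h5:0  h6:0 → peak 19
Item 1@2: h1:17  h2:19  h3:10  h4:4  h5:0  h6:0 → peak 19
Item 1@3: h1:17  h2:17  h3:12  h4:4  h5:0  h6:0 → peak 17
Item 1@4: h1:17  h2:17  h3:10  h4:6  h5:0  h6:0 → peak 17
Item 1@5: h1:17  h2:17  h3:10  h4:4  h5:2  h6:0 → peak 17
Item 1@6: h1:17  h2:17  h3:10  h4:4  h5:0  h6:2 → peak 17
Best is Item 1@3, peak 17.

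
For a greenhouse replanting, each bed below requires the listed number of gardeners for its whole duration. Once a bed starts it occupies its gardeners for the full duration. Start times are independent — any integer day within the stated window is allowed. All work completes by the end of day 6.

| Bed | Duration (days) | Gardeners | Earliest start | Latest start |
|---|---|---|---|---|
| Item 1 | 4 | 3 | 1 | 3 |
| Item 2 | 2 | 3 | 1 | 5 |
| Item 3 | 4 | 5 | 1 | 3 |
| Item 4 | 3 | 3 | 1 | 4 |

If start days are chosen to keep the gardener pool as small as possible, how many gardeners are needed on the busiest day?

Early-start (Item 1@1, Item 2@1, Item 3@1, Item 4@1) gives peak 14: d1:14  d2:14  d3:11  d4:8  d5:0  d6:0.
Shift Item 4→3.
Schedule Item 1@1, Item 2@1, Item 3@1, Item 4@3: d1:11  d2:11  d3:11  d4:11  d5:3  d6:0 — peak 11.

11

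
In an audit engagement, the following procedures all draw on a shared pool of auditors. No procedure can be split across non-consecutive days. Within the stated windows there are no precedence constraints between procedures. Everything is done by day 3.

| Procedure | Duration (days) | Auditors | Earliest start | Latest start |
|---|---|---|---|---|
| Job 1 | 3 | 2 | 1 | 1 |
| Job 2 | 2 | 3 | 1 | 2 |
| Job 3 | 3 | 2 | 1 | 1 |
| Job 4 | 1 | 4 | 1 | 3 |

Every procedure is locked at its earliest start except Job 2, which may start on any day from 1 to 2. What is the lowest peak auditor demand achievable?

Job 2@1: d1:11  d2:7  d3:4 → peak 11
Job 2@2: d1:8  d2:7  d3:7 → peak 8
Best is Job 2@2, peak 8.

8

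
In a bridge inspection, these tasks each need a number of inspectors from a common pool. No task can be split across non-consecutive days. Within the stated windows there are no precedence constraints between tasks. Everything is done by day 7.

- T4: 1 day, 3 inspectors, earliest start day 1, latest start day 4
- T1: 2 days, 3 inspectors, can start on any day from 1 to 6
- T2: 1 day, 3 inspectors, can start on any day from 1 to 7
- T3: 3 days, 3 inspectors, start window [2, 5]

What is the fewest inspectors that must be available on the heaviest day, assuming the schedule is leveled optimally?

3

Early-start (T4@1, T1@1, T2@1, T3@2) gives peak 9: d1:9  d2:6  d3:3  d4:3  d5:0  d6:0  d7:0.
Shift T1→2, T2→4, T3→5.
Schedule T4@1, T1@2, T2@4, T3@5: d1:3  d2:3  d3:3  d4:3  d5:3  d6:3  d7:3 — peak 3.
Total inspector-days = 21 over 7 days ⇒ peak ≥ ⌈21/7⌉ = 3, so 3 is optimal.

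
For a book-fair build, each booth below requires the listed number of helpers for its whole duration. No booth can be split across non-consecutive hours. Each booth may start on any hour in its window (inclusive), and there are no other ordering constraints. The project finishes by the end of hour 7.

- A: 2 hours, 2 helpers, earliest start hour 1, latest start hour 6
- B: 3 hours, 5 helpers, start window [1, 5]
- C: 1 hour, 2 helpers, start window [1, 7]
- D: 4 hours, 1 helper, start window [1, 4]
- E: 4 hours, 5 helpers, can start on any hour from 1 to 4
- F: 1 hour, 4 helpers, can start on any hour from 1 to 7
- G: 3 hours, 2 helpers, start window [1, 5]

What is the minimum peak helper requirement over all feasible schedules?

9

Early-start (A@1, B@1, C@1, D@1, E@1, F@1, G@1) gives peak 21: h1:21  h2:15  h3:13  h4:6  h5:0  h6:0  h7:0.
Shift D→2, E→4, F→6, G→3.
Schedule A@1, B@1, C@1, D@2, E@4, F@6, G@3: h1:9  h2:8  h3:8  h4:8  h5:8  h6:9  h7:5 — peak 9.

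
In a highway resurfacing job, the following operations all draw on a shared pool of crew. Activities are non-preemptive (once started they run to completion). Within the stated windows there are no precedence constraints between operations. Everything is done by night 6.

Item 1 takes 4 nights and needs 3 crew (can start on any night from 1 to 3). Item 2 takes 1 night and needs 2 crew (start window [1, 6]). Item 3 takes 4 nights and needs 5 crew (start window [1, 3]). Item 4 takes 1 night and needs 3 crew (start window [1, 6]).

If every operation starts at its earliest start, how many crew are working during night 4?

8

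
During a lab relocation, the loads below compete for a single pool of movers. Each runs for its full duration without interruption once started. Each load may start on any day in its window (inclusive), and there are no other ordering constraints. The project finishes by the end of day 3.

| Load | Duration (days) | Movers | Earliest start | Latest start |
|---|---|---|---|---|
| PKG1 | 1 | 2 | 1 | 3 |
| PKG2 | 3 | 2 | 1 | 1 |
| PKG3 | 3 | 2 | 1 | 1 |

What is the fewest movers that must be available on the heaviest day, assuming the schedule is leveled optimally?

Schedule PKG1@1, PKG2@1, PKG3@1: d1:6  d2:4  d3:4 — peak 6.
No arrangement of the 3 feasible schedules does better.

6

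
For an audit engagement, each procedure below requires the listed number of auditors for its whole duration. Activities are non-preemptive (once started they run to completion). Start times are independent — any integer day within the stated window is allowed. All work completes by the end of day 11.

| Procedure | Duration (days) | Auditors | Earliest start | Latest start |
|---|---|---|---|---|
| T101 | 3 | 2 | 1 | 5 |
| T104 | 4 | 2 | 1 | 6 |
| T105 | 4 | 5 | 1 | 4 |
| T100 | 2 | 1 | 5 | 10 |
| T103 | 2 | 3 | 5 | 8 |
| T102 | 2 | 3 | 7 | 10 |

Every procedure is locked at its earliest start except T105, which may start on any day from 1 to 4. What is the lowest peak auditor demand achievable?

T105@1: d1:9  d2:9  d3:9  d4:7  d5:4  d6:4  d7:3  d8:3  d9:0  d10:0  d11:0 → peak 9
T105@2: d1:4  d2:9  d3:9  d4:7  d5:9  d6:4  d7:3  d8:3  d9:0  d10:0  d11:0 → peak 9
T105@3: d1:4  d2:4  d3:9  d4:7  d5:9  d6:9  d7:3  d8:3  d9:0  d10:0  d11:0 → peak 9
T105@4: d1:4  d2:4  d3:4  d4:7  d5:9  d6:9  d7:8  d8:3  d9:0  d10:0  d11:0 → peak 9
Best is T105@1, peak 9.

9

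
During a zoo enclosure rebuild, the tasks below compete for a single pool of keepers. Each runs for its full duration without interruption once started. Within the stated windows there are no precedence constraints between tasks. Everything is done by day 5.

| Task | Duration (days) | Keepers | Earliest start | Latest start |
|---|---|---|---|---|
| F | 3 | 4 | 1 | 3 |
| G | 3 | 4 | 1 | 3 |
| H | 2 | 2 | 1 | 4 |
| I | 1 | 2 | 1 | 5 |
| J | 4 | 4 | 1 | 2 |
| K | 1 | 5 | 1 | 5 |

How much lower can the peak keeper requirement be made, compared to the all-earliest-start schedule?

Early-start peak: d1:21  d2:14  d3:12  d4:4  d5:0 ⇒ 21.
Leveled (F@1, G@1, H@4, I@1, J@2, K@4): d1:10  d2:12  d3:12  d4:11  d5:6 ⇒ 12.
Reduction 21 − 12 = 9.

9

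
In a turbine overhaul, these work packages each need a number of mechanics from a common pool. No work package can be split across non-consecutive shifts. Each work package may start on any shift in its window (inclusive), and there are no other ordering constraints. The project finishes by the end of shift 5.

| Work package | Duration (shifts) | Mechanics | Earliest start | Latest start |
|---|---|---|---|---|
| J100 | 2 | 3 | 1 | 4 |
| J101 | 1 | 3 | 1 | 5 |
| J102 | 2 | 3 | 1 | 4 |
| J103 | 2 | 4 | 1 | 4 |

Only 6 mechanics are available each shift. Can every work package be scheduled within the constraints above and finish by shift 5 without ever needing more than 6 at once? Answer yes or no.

yes

Schedule J100@1, J101@1, J102@2, J103@4: s1:6  s2:6  s3:3  s4:4  s5:4 — peak 6 ≤ 6.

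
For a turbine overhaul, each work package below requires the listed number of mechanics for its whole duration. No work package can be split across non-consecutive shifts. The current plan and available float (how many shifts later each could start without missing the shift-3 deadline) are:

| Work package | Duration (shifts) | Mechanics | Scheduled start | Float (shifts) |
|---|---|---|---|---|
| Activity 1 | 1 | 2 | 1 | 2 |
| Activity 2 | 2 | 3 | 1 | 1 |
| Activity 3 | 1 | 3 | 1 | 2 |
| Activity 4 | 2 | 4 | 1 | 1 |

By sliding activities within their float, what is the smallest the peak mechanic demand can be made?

7

Early-start (Activity 1@1, Activity 2@1, Activity 3@1, Activity 4@1) gives peak 12: s1:12  s2:7  s3:0.
Shift Activity 3→3, Activity 4→2.
Schedule Activity 1@1, Activity 2@1, Activity 3@3, Activity 4@2: s1:5  s2:7  s3:7 — peak 7.
Total mechanic-shifts = 19 over 3 shifts ⇒ peak ≥ ⌈19/3⌉ = 7, so 7 is optimal.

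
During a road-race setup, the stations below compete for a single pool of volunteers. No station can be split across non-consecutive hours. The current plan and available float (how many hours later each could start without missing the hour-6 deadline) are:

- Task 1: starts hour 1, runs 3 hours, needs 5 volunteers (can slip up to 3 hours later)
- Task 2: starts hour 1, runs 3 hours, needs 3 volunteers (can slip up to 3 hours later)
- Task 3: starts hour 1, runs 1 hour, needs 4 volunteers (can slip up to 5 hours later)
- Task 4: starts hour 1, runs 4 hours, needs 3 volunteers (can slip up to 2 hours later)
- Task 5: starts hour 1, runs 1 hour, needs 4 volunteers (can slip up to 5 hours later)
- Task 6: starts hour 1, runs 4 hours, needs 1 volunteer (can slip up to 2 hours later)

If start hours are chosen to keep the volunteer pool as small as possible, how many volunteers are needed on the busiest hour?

9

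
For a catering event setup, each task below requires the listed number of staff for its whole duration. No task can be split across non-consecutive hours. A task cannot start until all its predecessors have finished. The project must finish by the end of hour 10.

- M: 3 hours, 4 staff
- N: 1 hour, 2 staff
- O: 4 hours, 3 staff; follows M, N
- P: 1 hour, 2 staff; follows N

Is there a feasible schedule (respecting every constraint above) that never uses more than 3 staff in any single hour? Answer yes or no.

The minimum achievable peak is 4; 3 < 4, so no feasible schedule stays within the cap.

no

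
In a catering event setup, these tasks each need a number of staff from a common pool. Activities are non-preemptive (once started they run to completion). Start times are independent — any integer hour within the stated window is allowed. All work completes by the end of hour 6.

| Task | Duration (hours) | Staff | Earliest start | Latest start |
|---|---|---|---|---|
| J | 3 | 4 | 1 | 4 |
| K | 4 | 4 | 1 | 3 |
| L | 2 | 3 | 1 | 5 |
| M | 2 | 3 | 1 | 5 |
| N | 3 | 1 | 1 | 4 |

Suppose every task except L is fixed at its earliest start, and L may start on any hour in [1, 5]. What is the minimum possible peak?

12

L@1: h1:15  h2:15  h3:9  h4:4  h5:0  h6:0 → peak 15
L@2: h1:12  h2:15  h3:12  h4:4  h5:0  h6:0 → peak 15
L@3: h1:12  h2:12  h3:12  h4:7  h5:0  h6:0 → peak 12
L@4: h1:12  h2:12  h3:9  h4:7  h5:3  h6:0 → peak 12
L@5: h1:12  h2:12  h3:9  h4:4  h5:3  h6:3 → peak 12
Best is L@3, peak 12.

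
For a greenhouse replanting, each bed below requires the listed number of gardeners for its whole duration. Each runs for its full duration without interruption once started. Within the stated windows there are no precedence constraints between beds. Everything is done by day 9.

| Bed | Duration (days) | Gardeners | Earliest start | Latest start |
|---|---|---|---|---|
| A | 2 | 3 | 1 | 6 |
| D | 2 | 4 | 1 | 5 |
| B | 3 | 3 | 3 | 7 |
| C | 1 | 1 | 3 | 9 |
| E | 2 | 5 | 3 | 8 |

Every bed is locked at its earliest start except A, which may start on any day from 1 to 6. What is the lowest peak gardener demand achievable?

A@1: d1:7  d2:7  d3:9  d4:8  d5:3  d6:0  d7:0  d8:0  d9:0 → peak 9
A@2: d1:4  d2:7  d3:12  d4:8  d5:3  d6:0  d7:0  d8:0  d9:0 → peak 12
A@3: d1:4  d2:4  d3:12  d4:11  d5:3  d6:0  d7:0  d8:0  d9:0 → peak 12
A@4: d1:4  d2:4  d3:9  d4:11  d5:6  d6:0  d7:0  d8:0  d9:0 → peak 11
A@5: d1:4  d2:4  d3:9  d4:8  d5:6  d6:3  d7:0  d8:0  d9:0 → peak 9
A@6: d1:4  d2:4  d3:9  d4:8  d5:3  d6:3  d7:3  d8:0  d9:0 → peak 9
Best is A@1, peak 9.

9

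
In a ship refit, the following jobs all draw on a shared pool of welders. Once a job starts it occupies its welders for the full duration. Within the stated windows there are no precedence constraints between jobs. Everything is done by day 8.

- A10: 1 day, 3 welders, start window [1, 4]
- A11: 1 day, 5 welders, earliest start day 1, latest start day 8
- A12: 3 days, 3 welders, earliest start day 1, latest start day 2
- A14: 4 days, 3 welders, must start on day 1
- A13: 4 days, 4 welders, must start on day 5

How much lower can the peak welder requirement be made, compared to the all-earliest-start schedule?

Early-start peak: d1:14  d2:6  d3:6  d4:3  d5:4  d6:4  d7:4  d8:4 ⇒ 14.
Leveled (A10@1, A11@4, A12@1, A14@1, A13@5): d1:9  d2:6  d3:6  d4:8  d5:4  d6:4  d7:4  d8:4 ⇒ 9.
Reduction 14 − 9 = 5.

5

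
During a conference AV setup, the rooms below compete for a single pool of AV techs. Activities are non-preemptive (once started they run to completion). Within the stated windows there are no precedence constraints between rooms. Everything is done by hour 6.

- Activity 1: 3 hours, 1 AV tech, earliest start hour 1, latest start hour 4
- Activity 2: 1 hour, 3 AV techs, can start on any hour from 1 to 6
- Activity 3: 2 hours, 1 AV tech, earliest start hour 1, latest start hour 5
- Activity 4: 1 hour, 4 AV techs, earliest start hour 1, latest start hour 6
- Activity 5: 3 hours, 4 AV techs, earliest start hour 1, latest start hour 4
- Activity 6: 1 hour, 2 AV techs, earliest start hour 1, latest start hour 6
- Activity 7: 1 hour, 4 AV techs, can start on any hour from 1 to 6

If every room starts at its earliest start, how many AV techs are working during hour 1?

At early start, hour 1 has: Activity 1, Activity 2, Activity 3, Activity 4, Activity 5, Activity 6, Activity 7.
Demand: 1 + 3 + 1 + 4 + 4 + 2 + 4 = 19.

19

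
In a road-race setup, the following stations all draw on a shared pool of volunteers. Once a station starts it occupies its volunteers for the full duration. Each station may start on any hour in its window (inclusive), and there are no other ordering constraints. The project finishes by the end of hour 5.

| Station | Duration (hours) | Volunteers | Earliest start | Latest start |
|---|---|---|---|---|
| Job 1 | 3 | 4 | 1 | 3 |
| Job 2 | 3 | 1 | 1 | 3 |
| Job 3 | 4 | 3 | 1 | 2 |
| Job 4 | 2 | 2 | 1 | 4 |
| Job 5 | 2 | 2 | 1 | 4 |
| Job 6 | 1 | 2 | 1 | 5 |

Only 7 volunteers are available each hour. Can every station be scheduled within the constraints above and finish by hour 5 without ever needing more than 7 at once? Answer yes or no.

Total volunteer-hours = 37; over 5 hours the average is 37/5 > 7, so some hour must exceed 7.

no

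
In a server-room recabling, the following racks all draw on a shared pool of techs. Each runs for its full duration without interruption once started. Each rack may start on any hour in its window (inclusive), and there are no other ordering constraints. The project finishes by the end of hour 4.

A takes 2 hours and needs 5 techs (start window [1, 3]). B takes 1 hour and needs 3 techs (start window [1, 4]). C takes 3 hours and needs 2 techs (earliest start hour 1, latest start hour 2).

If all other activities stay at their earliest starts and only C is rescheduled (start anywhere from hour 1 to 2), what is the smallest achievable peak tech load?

8

C@1: h1:10  h2:7  h3:2  h4:0 → peak 10
C@2: h1:8  h2:7  h3:2  h4:2 → peak 8
Best is C@2, peak 8.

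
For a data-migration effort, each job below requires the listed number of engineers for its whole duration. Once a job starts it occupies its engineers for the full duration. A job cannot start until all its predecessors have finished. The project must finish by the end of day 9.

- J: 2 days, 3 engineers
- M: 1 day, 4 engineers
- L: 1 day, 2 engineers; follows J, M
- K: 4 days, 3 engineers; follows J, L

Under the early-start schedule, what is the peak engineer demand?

Early-start schedule: J@1, M@1, L@3, K@4.
Load per day: day 1: 7, day 2: 3, day 3: 2, day 4: 3, day 5: 3, day 6: 3, day 7: 3, day 8: 0, day 9: 0.
Peak is 7.

7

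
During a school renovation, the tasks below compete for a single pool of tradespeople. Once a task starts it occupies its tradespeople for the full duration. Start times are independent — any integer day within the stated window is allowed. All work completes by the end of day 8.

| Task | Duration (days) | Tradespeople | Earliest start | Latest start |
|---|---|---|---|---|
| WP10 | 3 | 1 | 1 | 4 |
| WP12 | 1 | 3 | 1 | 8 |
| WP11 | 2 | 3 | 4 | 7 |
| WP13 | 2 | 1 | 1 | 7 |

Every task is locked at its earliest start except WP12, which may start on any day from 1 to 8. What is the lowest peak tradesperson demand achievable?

WP12@1: d1:5  d2:2  d3:1  d4:3  d5:3  d6:0  d7:0  d8:0 → peak 5
WP12@2: d1:2  d2:5  d3:1  d4:3  d5:3  d6:0  d7:0  d8:0 → peak 5
WP12@3: d1:2  d2:2  d3:4  d4:3  d5:3  d6:0  d7:0  d8:0 → peak 4
WP12@4: d1:2  d2:2  d3:1  d4:6  d5:3  d6:0  d7:0  d8:0 → peak 6
WP12@5: d1:2  d2:2  d3:1  d4:3  d5:6  d6:0  d7:0  d8:0 → peak 6
WP12@6: d1:2  d2:2  d3:1  d4:3  d5:3  d6:3  d7:0  d8:0 → peak 3
WP12@7: d1:2  d2:2  d3:1  d4:3  d5:3  d6:0  d7:3  d8:0 → peak 3
WP12@8: d1:2  d2:2  d3:1  d4:3  d5:3  d6:0  d7:0  d8:3 → peak 3
Best is WP12@6, peak 3.

3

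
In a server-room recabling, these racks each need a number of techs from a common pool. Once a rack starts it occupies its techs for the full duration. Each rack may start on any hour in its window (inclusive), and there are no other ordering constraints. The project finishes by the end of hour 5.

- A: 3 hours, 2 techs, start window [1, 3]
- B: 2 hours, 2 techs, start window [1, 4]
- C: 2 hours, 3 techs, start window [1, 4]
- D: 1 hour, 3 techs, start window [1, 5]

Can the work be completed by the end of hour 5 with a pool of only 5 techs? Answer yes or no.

yes

Schedule A@1, B@1, C@3, D@5: h1:4  h2:4  h3:5  h4:3  h5:3 — peak 5 ≤ 5.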